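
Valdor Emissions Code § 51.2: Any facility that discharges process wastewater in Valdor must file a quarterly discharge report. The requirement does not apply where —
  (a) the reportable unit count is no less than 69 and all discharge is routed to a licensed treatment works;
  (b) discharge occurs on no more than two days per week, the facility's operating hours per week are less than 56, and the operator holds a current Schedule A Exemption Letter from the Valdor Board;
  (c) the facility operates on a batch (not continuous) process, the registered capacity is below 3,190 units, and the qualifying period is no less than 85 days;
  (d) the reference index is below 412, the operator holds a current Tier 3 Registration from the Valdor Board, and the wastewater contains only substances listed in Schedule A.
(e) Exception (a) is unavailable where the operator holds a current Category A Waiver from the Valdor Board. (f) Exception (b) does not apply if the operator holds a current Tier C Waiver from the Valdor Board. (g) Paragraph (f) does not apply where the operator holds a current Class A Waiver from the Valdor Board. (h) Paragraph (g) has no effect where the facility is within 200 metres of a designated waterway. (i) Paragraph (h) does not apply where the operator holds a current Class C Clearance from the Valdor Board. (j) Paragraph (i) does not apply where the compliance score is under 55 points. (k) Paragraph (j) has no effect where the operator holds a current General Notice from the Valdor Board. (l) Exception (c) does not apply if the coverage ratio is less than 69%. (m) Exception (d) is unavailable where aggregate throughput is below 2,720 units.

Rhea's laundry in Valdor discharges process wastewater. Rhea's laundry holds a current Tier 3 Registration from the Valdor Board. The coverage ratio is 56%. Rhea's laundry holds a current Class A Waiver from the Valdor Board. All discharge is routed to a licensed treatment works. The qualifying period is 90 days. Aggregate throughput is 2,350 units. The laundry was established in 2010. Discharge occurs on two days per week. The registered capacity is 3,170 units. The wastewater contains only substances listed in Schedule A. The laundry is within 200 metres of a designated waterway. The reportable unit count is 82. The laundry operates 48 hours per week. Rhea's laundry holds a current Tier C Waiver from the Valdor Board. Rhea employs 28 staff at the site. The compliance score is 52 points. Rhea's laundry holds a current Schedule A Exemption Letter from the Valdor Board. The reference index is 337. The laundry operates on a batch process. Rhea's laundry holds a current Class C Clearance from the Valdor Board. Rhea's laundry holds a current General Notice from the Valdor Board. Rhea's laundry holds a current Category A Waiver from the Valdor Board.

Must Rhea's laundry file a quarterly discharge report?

All of (a)'s requirements are met (the reportable unit count is 82, meeting the 69 threshold; discharge is routed to a licensed treatment works). But applying paragraph (e): (e) is engaged — a current Category A Waiver is held. Exception (a) does not apply.
Exception (b): discharge occurs on no more than two days per week; the facility's operating hours per week are 48, less than the 56 limit; a current Schedule A Exemption Letter is held — every condition holds. Considering the limiting provisions: (f) would limit (b) — a current Tier C Waiver is held — but (g) sets (f) aside: (g) operates — a current Class A Waiver is held. (h) would limit (g) — the laundry is within 200 m of a designated waterway — but (i) sets (h) aside: (i) operates against (h): a current Class C Clearance is held. (j) would limit (i) — the compliance score is 52 points, under the 55 points limit — but (k) sets (j) aside: (k) operates against (j): a current General Notice is held. (b) remains available.
Exception (c) is satisfied on its face — the facility operates on a batch process; the registered capacity is 3,170 units, below the 3,190 units limit; the qualifying period is 90 days, meeting the 85 days threshold. But applying paragraph (l): (l) operates — the coverage ratio is 56%, less than the 69% limit. Exception (c) does not apply.
Exception (d): the reference index is 337, below the 412 limit; a current Tier 3 Registration is held; the wastewater is Schedule-A-only — every condition holds. But applying paragraph (m): (m) is engaged — aggregate throughput is 2,350 units, below the 2,720 units limit. So (d) is unavailable.

No — exception (b) applies; Rhea's laundry is not required to file a quarterly discharge report.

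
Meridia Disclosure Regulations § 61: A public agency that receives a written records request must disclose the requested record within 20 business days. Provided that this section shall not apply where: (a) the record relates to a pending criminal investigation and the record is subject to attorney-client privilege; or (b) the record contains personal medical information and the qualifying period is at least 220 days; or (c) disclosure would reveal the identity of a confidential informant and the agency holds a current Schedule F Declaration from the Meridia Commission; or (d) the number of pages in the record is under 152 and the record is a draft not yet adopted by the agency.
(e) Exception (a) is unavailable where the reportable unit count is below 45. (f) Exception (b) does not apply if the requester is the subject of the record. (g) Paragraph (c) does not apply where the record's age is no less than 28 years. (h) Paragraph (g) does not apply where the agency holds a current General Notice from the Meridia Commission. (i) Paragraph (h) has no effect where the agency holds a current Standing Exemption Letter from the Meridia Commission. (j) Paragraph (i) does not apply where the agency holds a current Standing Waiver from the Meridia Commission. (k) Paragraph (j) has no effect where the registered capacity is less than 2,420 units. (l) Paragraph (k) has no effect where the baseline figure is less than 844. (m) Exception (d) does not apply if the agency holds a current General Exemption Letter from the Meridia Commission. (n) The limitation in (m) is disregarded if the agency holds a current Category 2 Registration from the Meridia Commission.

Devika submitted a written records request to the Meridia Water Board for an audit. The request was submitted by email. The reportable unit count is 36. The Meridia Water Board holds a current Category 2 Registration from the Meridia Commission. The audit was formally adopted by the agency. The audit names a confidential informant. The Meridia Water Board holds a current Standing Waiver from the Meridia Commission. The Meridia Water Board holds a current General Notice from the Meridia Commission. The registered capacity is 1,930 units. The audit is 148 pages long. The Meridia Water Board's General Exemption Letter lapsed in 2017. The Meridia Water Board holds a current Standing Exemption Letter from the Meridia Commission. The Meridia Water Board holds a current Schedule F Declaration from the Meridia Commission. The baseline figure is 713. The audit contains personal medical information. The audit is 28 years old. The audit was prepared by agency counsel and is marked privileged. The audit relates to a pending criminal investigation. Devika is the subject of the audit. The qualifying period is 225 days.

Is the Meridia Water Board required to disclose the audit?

Exception (a)'s conditions are all satisfied: the audit relates to a pending investigation; the audit is privileged. However, paragraph (e) must be considered: (e) is triggered — the reportable unit count is 36, below the 45 limit. Exception (a) does not apply.
Exception (b)'s conditions are all satisfied: the audit contains personal medical information; the qualifying period is 225 days, meeting the 220 days threshold. Turning to paragraph (f): (f) is triggered — Devika is the subject of the audit. Exception (b) does not apply.
All of (c)'s requirements are met (the audit names a confidential informant; a current Schedule F Declaration is held). Under paragraphs (g)–(l): (g) is engaged (the record's age is 28 years, meeting the 28 years threshold), but is overridden by (h): (h) is triggered — a current General Notice is held. (i) operates (a current Standing Exemption Letter is held), but is set aside by (j): (j) operates against (i): a current Standing Waiver is held. (k) operates (the registered capacity is 1,930 units, less than the 2,420 units limit), but is overridden by (l): (l) operates against (k): the baseline figure is 713, less than the 844 limit. (c) remains available.
Exception (d) does not apply: the audit has been formally adopted.

No — exception (c) applies; the Meridia Water Board is not required to disclose the audit.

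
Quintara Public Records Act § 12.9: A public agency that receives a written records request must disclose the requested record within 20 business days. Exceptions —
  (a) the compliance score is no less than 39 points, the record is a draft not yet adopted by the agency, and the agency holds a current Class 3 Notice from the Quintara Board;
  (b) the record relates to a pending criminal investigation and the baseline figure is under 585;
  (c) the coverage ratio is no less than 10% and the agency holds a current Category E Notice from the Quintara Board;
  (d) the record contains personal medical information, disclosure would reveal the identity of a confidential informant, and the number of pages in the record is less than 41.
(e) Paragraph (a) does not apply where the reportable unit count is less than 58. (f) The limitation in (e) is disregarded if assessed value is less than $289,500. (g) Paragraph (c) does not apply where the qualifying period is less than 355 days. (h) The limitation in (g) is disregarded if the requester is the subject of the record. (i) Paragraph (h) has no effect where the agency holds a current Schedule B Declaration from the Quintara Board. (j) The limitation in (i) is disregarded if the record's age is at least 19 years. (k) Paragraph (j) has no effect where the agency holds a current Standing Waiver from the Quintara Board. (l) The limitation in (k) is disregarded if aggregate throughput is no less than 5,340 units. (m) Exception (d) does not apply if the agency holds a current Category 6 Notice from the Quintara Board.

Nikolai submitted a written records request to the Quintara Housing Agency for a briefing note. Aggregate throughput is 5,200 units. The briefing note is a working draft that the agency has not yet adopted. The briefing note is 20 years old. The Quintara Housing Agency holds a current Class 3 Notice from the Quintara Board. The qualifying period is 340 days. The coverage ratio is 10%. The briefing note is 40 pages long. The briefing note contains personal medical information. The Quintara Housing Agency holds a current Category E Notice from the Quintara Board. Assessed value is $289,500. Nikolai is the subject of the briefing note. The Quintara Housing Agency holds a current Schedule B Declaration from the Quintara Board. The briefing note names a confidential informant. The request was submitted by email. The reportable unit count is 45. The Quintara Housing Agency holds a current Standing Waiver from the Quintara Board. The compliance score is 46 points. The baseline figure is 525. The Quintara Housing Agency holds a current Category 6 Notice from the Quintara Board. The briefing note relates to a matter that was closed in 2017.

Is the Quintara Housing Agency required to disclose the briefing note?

Exception (a): the compliance score is 46 points, meeting the 39 points threshold; the briefing note is an unadopted draft; a current Class 3 Notice is held — every condition holds. But applying paragraphs (e)–(f): (e) applies — the reportable unit count is 45, less than the 58 limit. (f), which would lift (e), does not operate here — assessed value is $289,500, not less than $289,500. (a) is therefore removed.
Exception (b) does not apply: the briefing note relates to a closed matter.
Exception (c): the coverage ratio is 10%, meeting the 10% threshold; a current Category E Notice is held — every condition holds. But applying paragraphs (g)–(l): (g) is triggered — the qualifying period is 340 days, less than the 355 days limit. (h) is triggered (Nikolai is the subject of the briefing note), but is itself disapplied by (i): (i) operates against (h): a current Schedule B Declaration is held. (j) would limit (i) — the record's age is 20 years, meeting the 19 years threshold — but (k) sets (j) aside: (k) operates against (j): a current Standing Waiver is held. (l), which would lift (k), does not operate here — aggregate throughput is 5,200 units, short of 5,340 units. Exception (c) does not apply.
Exception (d)'s conditions are all satisfied: the briefing note contains personal medical information; the briefing note names a confidential informant; the number of pages in the record is 40, less than the 41 limit. But: (m) applies — a current Category 6 Notice is held. So (d) is unavailable.
No exception applies. The general rule governs.

Yes — the Quintara Housing Agency must disclose the briefing note.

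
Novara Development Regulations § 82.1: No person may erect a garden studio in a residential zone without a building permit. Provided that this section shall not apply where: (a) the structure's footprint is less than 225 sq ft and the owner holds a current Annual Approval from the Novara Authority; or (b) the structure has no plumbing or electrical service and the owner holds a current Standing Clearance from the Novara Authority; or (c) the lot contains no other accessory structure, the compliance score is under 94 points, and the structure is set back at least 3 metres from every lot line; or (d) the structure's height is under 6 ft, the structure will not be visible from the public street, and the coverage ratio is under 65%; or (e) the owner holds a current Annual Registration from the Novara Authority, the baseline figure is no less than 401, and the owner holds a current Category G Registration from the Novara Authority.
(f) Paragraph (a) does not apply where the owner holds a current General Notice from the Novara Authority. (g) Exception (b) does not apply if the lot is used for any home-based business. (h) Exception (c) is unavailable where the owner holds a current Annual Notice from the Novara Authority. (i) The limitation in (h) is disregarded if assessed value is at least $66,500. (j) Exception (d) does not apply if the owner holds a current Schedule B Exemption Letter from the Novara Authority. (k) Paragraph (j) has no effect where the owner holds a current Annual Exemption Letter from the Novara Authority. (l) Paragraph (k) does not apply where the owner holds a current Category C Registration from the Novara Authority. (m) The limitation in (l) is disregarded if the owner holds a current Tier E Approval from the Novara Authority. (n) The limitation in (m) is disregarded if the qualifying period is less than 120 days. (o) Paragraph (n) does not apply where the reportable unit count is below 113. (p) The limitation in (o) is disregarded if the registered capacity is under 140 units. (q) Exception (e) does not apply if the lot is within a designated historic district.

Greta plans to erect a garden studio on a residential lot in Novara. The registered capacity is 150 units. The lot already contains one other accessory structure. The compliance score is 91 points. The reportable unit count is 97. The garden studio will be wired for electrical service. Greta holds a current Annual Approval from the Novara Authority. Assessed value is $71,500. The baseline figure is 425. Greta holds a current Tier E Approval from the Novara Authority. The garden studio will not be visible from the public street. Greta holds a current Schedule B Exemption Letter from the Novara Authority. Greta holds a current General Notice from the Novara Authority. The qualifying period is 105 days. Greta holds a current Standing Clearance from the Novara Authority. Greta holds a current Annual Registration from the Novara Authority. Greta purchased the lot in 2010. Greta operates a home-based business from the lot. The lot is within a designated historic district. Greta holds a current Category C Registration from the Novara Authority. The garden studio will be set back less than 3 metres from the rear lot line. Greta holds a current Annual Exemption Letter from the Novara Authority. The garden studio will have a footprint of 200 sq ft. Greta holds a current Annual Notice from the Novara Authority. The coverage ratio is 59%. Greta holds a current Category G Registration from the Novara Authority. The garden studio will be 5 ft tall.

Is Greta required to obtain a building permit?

Exception (a)'s conditions are all satisfied: the structure's footprint is 200 sq ft, less than the 225 sq ft limit; a current Annual Approval is held. But: (f) applies — a current General Notice is held. (a) is therefore removed.
Exception (b) does not apply: electrical service is planned.
Exception (c) does not apply: the lot already has another accessory structure.
Exception (d) is satisfied on its face — the structure's height is 5 ft, under the 6 ft limit; the structure will not be visible from the street; the coverage ratio is 59%, under the 65% limit. Under paragraphs (j)–(p): (j) applies (a current Schedule B Exemption Letter is held), but is itself disapplied by (k): (k) operates against (j): a current Annual Exemption Letter is held. (l) would limit (k) — a current Category C Registration is held — but (m) sets (l) aside: (m) operates — a current Tier E Approval is held. (n) would limit (m) — the qualifying period is 105 days, less than the 120 days limit — but (o) sets (n) aside: (o) is engaged — the reportable unit count is 97, below the 113 limit. (p), which would lift (o), does not operate here — the registered capacity is 150 units, not under 140 units. Exception (d) stands.
All of (e)'s requirements are met (a current Annual Registration is held; the baseline figure is 425, meeting the 401 threshold; a current Category G Registration is held). Turning to paragraph (q): (q) is engaged — the lot is in a historic district. (e) is therefore removed.

No — exception (d) applies; Greta does not need a building permit.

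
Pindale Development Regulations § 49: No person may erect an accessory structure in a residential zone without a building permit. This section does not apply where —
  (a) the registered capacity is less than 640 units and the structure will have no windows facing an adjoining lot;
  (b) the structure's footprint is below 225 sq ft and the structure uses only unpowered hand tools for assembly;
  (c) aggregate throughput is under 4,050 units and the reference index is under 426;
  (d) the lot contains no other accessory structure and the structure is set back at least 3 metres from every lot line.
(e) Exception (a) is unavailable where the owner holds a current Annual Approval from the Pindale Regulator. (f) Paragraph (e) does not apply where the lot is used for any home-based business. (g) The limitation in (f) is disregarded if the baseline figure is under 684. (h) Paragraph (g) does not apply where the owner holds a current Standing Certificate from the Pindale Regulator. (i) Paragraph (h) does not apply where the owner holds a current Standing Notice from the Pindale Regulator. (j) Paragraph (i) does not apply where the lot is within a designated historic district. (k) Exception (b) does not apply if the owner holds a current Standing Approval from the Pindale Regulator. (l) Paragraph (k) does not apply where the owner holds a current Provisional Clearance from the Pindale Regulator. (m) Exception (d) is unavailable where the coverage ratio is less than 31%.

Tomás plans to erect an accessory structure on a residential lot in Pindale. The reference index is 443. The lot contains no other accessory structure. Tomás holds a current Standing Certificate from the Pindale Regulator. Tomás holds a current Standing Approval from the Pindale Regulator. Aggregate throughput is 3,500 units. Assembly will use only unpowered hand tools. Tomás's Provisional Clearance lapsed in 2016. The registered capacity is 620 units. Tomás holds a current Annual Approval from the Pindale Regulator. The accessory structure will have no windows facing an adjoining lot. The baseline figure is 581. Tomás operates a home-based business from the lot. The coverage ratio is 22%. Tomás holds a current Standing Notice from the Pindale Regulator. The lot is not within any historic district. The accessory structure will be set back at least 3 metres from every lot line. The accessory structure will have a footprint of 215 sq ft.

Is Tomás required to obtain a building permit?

Yes — Tomás must obtain a building permit.

All of (a)'s requirements are met (the registered capacity is 620 units, less than the 640 units limit; no windows face an adjoining lot). But applying paragraphs (e)–(j): (e) applies — a current Annual Approval is held. (f) would limit (e) — a home-based business operates on the lot — but (g) sets (f) aside: (g) operates against (f): the baseline figure is 581, under the 684 limit. (h) applies (a current Standing Certificate is held), but is displaced by (i): (i) operates against (h): a current Standing Notice is held. (j) is inapplicable (the lot is not in a historic district), so (i) stands. (a) is therefore removed.
Exception (b) is satisfied on its face — the structure's footprint is 215 sq ft, below the 225 sq ft limit; assembly uses only hand tools. However, paragraphs (k)–(l) must be considered: (k) operates against (b): a current Standing Approval is held. (l), which would lift (k), is not triggered — there is no Provisional Clearance in force. So (b) is unavailable.
Exception (c) requires that the reference index is under 426; but the reference index is 443, not under 426, so (c) is unavailable.
Exception (d) is satisfied on its face — the lot has no other accessory structure; the setback is at least 3 m on every side. Turning to paragraph (m): (m) operates against (d): the coverage ratio is 22%, less than the 31% limit. So (d) is unavailable.
No exception is made out. Tomás falls within the general rule.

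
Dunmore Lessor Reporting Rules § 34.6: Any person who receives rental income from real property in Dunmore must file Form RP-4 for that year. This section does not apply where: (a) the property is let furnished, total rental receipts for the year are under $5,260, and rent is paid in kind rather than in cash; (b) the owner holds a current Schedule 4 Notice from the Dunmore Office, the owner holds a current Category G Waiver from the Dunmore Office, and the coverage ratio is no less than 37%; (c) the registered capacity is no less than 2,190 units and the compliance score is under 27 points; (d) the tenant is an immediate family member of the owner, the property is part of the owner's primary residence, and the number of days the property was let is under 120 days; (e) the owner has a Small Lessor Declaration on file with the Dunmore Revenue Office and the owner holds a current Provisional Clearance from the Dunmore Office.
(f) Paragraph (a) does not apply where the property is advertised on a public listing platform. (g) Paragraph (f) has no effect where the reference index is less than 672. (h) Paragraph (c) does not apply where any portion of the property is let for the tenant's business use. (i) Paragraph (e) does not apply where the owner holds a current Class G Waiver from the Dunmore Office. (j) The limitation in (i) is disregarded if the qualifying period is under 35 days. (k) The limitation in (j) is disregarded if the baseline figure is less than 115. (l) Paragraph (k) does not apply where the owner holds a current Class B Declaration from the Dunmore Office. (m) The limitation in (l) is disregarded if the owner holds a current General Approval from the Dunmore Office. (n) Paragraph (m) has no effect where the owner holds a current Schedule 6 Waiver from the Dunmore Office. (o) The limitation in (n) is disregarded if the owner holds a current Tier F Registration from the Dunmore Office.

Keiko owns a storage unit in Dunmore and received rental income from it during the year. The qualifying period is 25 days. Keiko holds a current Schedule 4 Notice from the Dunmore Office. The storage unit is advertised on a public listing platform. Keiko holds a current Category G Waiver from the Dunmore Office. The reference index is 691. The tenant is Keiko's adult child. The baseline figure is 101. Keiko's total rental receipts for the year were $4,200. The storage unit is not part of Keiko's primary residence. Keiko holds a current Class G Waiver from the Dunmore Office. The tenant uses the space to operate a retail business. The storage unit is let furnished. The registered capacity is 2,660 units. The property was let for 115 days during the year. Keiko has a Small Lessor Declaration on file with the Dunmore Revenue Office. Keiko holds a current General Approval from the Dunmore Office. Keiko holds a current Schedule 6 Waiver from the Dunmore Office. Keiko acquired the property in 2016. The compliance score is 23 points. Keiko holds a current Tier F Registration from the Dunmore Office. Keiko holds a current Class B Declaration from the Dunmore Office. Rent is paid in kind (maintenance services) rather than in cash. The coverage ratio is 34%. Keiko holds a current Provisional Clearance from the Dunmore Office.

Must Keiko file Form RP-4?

Yes — Keiko must file Form RP-4.

All of (a)'s requirements are met (the property is let furnished; total rental receipts for the year are $4,200, under the $5,260 limit; rent is paid in kind). Turning to paragraphs (f)–(g): (f) operates — the property is publicly advertised. (g), which would lift (f), is not engaged — the reference index is 691, not less than 672. Exception (a) does not apply.
Exception (b) does not apply: the coverage ratio is 34%, short of 37%.
Exception (c) is satisfied on its face — the registered capacity is 2,660 units, meeting the 2,190 units threshold; the compliance score is 23 points, under the 27 points limit. But applying paragraph (h): (h) operates against (c): the space is let for business use. So (c) is unavailable.
Exception (d) fails — the storage unit is not part of the primary residence.
Exception (e)'s conditions are all satisfied: a Small Lessor Declaration is on file; a current Provisional Clearance is held. However, paragraphs (i)–(o) must be considered: (i) operates — a current Class G Waiver is held. (j) is engaged (the qualifying period is 25 days, under the 35 days limit), but yields to (k): (k) operates against (j): the baseline figure is 101, less than the 115 limit. (l) operates (a current Class B Declaration is held), but is displaced by (m): (m) operates against (l): a current General Approval is held. (n) applies (a current Schedule 6 Waiver is held), but is overridden by (o): (o) operates against (n): a current Tier F Registration is held. Exception (e) does not apply.
No exception displaces § 34.6.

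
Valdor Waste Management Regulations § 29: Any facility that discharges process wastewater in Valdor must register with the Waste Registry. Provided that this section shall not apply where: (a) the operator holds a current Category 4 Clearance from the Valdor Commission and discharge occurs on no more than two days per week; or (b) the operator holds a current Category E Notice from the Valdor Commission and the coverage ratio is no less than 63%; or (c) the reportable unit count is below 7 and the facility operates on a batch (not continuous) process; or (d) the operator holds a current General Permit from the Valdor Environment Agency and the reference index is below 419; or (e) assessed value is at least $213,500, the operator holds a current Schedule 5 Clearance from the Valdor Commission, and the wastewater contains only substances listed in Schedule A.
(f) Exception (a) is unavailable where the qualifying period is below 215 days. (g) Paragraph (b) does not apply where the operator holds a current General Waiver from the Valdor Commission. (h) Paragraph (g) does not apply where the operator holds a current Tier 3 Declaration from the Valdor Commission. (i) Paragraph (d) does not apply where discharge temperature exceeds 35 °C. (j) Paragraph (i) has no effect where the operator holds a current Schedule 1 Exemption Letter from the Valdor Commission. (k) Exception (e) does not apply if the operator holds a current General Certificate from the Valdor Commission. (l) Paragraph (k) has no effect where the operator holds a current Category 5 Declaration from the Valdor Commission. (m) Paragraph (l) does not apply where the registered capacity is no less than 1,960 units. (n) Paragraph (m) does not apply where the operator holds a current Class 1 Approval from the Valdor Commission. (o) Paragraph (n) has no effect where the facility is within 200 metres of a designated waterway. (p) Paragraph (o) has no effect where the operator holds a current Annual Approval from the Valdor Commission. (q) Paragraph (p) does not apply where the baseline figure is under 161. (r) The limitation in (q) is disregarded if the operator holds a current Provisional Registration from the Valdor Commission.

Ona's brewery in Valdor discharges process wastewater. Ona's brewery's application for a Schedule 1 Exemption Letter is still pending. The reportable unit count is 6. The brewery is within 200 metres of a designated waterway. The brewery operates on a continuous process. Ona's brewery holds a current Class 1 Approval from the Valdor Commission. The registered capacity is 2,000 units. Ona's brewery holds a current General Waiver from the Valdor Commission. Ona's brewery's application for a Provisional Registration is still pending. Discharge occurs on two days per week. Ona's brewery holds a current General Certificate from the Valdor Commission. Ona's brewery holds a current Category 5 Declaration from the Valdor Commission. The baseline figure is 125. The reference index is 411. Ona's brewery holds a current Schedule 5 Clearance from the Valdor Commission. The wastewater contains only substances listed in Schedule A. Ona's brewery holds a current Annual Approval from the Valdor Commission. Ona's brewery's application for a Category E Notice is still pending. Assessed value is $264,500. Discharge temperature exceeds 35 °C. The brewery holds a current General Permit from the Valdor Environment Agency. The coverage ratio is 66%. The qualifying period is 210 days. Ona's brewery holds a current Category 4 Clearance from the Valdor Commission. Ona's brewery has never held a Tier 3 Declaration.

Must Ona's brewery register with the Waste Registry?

Exception (a)'s conditions are all satisfied: a current Category 4 Clearance is held; discharge occurs on no more than two days per week. But: (f) is triggered — the qualifying period is 210 days, below the 215 days limit. Exception (a) does not apply.
Exception (b) does not apply: no current Category E Notice is held.
Exception (c) requires that the facility operates on a batch (not continuous) process; but the facility operates on a continuous process, so (c) is unavailable.
Exception (d)'s conditions are all satisfied: a current General Permit is held; the reference index is 411, below the 419 limit. However, paragraphs (i)–(j) must be considered: (i) operates — discharge temperature exceeds 35 °C. (j), which would lift (i), is inapplicable — no current Schedule 1 Exemption Letter is held. (d) is therefore removed.
All of (e)'s requirements are met (assessed value is $264,500, meeting the $213,500 threshold; a current Schedule 5 Clearance is held; the wastewater is Schedule-A-only). But applying paragraphs (k)–(r): (k) applies — a current General Certificate is held. (l) operates (a current Category 5 Declaration is held), but is overridden by (m): (m) is engaged — the registered capacity is 2,000 units, meeting the 1,960 units threshold. (n) would limit (m) — a current Class 1 Approval is held — but (o) sets (n) aside: (o) operates against (n): the brewery is within 200 m of a designated waterway. (p) would limit (o) — a current Annual Approval is held — but (q) sets (p) aside: (q) operates against (p): the baseline figure is 125, under the 161 limit. (r), which would lift (q), is inapplicable — no current Provisional Registration is held. So (e) is unavailable.
None of the exceptions is available; § 29 applies in full.

Yes — Ona's brewery must register with the Waste Registry.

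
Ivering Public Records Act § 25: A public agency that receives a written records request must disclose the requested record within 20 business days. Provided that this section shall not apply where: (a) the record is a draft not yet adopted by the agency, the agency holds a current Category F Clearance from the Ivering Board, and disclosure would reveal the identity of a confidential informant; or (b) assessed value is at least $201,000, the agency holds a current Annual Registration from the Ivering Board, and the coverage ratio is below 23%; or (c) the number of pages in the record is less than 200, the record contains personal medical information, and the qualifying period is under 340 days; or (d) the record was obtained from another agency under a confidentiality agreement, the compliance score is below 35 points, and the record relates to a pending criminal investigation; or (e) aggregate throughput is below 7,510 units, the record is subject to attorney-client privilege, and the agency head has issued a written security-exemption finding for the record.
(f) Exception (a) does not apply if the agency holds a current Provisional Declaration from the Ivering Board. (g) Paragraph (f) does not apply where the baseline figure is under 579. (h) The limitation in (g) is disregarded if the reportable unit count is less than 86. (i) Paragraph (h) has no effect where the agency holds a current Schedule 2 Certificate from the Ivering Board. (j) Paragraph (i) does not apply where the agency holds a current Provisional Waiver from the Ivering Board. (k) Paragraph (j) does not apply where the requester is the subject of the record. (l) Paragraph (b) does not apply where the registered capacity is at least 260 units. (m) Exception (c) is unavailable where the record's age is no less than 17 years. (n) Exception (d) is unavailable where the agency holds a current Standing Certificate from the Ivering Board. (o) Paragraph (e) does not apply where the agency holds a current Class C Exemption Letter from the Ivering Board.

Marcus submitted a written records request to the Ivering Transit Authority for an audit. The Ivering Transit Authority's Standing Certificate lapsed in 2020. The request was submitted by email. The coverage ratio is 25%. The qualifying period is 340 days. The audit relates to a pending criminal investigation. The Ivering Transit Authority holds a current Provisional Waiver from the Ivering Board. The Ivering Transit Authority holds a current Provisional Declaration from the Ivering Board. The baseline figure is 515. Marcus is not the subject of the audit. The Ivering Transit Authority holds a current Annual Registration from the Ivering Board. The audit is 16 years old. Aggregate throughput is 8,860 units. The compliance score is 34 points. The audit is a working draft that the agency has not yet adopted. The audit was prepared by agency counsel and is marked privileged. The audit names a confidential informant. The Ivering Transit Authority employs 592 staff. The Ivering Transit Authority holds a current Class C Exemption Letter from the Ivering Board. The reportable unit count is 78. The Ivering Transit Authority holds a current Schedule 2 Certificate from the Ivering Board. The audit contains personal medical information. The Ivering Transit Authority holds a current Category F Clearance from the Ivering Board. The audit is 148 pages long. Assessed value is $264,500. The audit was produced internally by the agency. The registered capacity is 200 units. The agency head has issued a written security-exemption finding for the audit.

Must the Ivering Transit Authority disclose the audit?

Yes — the Ivering Transit Authority must disclose the audit.

Exception (a): the audit is an unadopted draft; a current Category F Clearance is held; the audit names a confidential informant — every condition holds. However, paragraphs (f)–(k) must be considered: (f) operates against (a): a current Provisional Declaration is held. (g) is engaged (the baseline figure is 515, under the 579 limit), but is overridden by (h): (h) applies — the reportable unit count is 78, less than the 86 limit. (i) is engaged (a current Schedule 2 Certificate is held), but is itself disapplied by (j): (j) is triggered — a current Provisional Waiver is held. (k) is not engaged (Marcus is not the subject of the audit), so (j) stands. So (a) is unavailable.
Exception (b) requires that the coverage ratio is below 23%; but the coverage ratio is 25%, not below 23%, so (b) is unavailable.
Exception (c) requires that the qualifying period is under 340 days; but the qualifying period is 340 days, not under 340 days, so (c) is unavailable.
Exception (d) does not apply: the audit was produced internally.
Exception (e) fails — aggregate throughput is 8,860 units, not below 7,510 units.
None of the exceptions is available; § 25 applies in full.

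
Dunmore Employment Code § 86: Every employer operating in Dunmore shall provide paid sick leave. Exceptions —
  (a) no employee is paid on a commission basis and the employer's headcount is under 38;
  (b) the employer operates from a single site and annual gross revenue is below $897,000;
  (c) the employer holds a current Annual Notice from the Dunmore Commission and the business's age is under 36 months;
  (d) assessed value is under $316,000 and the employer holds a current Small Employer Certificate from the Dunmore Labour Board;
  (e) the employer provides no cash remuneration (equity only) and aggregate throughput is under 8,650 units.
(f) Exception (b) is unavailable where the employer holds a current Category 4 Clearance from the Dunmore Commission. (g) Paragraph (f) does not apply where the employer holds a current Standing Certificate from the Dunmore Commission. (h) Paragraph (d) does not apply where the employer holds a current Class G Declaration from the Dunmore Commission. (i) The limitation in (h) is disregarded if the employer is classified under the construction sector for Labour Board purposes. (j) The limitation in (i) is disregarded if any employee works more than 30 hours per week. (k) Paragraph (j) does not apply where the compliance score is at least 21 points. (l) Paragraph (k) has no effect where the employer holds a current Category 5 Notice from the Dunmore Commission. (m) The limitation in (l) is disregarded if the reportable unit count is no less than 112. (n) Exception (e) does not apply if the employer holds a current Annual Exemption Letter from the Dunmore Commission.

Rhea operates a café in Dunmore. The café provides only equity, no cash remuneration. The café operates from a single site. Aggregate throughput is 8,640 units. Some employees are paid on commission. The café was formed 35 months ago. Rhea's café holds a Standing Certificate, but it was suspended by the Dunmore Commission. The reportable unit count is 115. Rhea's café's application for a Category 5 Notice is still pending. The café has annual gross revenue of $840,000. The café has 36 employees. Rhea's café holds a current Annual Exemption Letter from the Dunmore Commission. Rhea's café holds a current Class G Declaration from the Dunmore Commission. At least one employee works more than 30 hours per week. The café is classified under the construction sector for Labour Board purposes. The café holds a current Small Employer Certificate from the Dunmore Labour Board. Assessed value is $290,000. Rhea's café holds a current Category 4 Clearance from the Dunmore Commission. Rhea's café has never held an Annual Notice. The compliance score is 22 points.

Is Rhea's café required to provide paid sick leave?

No — exception (d) applies; Rhea's café is not required to provide paid sick leave.

Exception (a) does not apply: some employees are paid on commission.
Exception (b) is satisfied on its face — the employer operates from a single site; annual gross revenue is $840,000, below the $897,000 limit. But applying paragraphs (f)–(g): (f) operates against (b): a current Category 4 Clearance is held. (g), which would lift (f), does not operate here — there is no Standing Certificate in force. Exception (b) does not apply.
Exception (c) does not apply: no current Annual Notice is held.
Exception (d)'s conditions are all satisfied: assessed value is $290,000, under the $316,000 limit; a current Small Employer Certificate is held. Under paragraphs (h)–(m): (h) would limit (d) — a current Class G Declaration is held — but (i) sets (h) aside: (i) applies — the café is classified under the construction sector. (j) would limit (i) — at least one employee exceeds 30 hours/week — but (k) sets (j) aside: (k) operates — the compliance score is 22 points, meeting the 21 points threshold. (l), which would lift (k), does not operate here — the Category 5 Notice is not current. So (d) applies.
Exception (e): remuneration is equity-only; aggregate throughput is 8,640 units, under the 8,650 units limit — every condition holds. Turning to paragraph (n): (n) operates — a current Annual Exemption Letter is held. (e) is therefore removed.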